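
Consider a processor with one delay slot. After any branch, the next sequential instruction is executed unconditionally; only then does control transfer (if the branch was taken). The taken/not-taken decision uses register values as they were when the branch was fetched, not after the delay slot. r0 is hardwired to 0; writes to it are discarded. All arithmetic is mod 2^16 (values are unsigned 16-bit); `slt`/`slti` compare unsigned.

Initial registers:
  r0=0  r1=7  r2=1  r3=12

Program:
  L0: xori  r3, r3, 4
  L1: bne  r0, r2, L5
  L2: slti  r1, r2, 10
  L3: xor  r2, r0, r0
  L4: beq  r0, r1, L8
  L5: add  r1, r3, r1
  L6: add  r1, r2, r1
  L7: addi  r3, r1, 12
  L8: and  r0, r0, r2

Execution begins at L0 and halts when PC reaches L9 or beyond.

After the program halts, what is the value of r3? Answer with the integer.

#0 xori  r3, r3, 4 ; 0/7/1/8
#1 bne  r0, r2, L5 ; 0/7/1/8 ; →target
#2 slti  r1, r2, 10 ; 0/1/1/8
#5 add  r1, r3, r1 ; 0/9/1/8
#6 add  r1, r2, r1 ; 0/10/1/8
#7 addi  r3, r1, 12 ; 0/10/1/22
#8 and  r0, r0, r2 ; 0/10/1/22

22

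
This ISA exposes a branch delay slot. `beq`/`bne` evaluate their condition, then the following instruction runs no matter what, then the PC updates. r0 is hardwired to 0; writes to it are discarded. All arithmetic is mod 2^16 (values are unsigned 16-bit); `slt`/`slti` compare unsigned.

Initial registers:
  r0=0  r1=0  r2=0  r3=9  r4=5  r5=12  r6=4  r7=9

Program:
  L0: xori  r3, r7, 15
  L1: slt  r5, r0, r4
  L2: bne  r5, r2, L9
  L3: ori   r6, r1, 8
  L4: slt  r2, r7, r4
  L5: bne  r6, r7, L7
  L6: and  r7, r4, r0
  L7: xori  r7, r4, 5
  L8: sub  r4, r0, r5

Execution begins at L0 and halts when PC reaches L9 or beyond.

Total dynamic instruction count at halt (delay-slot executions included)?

4

PC=0  xori  r3, r7, 15       | r0=0 r1=0 r2=0 r3=6 r4=5 r5=12 r6=4 r7=9
PC=1  slt  r5, r0, r4        | r0=0 r1=0 r2=0 r3=6 r4=5 r5=1 r6=4 r7=9
PC=2  bne  r5, r2, L9        | r0=0 r1=0 r2=0 r3=6 r4=5 r5=1 r6=4 r7=9  [TAKEN]
PC=3  ori   r6, r1, 8        | r0=0 r1=0 r2=0 r3=6 r4=5 r5=1 r6=8 r7=9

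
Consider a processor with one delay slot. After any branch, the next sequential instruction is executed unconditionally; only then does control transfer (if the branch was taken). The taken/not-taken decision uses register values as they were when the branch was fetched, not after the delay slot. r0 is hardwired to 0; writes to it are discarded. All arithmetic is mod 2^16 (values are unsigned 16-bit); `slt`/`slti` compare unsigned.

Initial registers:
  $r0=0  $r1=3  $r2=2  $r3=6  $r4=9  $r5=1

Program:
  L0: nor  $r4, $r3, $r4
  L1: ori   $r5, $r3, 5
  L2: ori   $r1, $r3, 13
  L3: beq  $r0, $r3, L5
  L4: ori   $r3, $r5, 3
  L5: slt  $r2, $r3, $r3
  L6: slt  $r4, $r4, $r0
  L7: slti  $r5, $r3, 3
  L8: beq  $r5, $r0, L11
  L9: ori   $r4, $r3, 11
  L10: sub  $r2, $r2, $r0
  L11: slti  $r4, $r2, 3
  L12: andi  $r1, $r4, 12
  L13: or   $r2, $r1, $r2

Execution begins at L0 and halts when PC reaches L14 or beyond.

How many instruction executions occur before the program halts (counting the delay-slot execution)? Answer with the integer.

#0 nor  $r4, $r3, $r4 ; 0/3/2/6/65520/1
#1 ori   $r5, $r3, 5 ; 0/3/2/6/65520/7
#2 ori   $r1, $r3, 13 ; 0/15/2/6/65520/7
#3 beq  $r0, $r3, L5 ; 0/15/2/6/65520/7 ; →fallthru
#4 ori   $r3, $r5, 3 ; 0/15/2/7/65520/7
#5 slt  $r2, $r3, $r3 ; 0/15/0/7/65520/7
#6 slt  $r4, $r4, $r0 ; 0/15/0/7/0/7
#7 slti  $r5, $r3, 3 ; 0/15/0/7/0/0
#8 beq  $r5, $r0, L11 ; 0/15/0/7/0/0 ; →target
#9 ori   $r4, $r3, 11 ; 0/15/0/7/15/0
#11 slti  $r4, $r2, 3 ; 0/15/0/7/1/0
#12 andi  $r1, $r4, 12 ; 0/0/0/7/1/0
#13 or   $r2, $r1, $r2 ; 0/0/0/7/1/0

13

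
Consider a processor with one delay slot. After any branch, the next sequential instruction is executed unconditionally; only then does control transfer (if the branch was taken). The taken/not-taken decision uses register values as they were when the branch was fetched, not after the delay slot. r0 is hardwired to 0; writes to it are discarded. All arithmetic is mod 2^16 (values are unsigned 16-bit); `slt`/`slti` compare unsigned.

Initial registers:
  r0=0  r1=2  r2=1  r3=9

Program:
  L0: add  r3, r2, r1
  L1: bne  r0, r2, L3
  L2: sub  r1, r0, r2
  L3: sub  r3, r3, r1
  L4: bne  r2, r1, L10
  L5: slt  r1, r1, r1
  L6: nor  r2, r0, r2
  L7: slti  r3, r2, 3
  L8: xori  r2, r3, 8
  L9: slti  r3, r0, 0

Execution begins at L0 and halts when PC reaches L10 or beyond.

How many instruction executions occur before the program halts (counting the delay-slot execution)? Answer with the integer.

6

#0 add  r3, r2, r1 ; 0/2/1/3
#1 bne  r0, r2, L3 ; 0/2/1/3 ; →target
#2 sub  r1, r0, r2 ; 0/65535/1/3
#3 sub  r3, r3, r1 ; 0/65535/1/4
#4 bne  r2, r1, L10 ; 0/65535/1/4 ; →target
#5 slt  r1, r1, r1 ; 0/0/1/4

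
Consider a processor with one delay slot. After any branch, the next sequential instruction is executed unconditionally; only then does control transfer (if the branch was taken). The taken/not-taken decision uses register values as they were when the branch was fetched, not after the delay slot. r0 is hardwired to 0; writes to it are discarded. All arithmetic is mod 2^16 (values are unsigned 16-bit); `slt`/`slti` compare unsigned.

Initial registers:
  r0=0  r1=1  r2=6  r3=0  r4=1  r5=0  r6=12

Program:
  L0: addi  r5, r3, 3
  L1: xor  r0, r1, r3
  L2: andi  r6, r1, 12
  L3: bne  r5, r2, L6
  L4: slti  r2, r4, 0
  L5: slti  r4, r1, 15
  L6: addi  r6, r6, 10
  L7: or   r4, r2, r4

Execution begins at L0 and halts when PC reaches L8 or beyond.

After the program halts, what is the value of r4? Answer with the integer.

PC=0  addi  r5, r3, 3        | r0=0 r1=1 r2=6 r3=0 r4=1 r5=3 r6=12
PC=1  xor  r0, r1, r3        | r0=0 r1=1 r2=6 r3=0 r4=1 r5=3 r6=12
PC=2  andi  r6, r1, 12       | r0=0 r1=1 r2=6 r3=0 r4=1 r5=3 r6=0
PC=3  bne  r5, r2, L6        | r0=0 r1=1 r2=6 r3=0 r4=1 r5=3 r6=0  [TAKEN]
PC=4  slti  r2, r4, 0        | r0=0 r1=1 r2=0 r3=0 r4=1 r5=3 r6=0
PC=6  addi  r6, r6, 10       | r0=0 r1=1 r2=0 r3=0 r4=1 r5=3 r6=10
PC=7  or   r4, r2, r4        | r0=0 r1=1 r2=0 r3=0 r4=1 r5=3 r6=10

1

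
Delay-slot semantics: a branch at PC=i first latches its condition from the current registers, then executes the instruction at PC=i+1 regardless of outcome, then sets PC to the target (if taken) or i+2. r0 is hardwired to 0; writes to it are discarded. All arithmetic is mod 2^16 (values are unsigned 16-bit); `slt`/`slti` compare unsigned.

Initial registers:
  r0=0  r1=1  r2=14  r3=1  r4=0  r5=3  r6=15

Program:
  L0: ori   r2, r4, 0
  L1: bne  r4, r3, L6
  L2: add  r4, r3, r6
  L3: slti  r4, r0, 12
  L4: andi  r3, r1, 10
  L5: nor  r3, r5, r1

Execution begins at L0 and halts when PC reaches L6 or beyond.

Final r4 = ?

16

#0 ori   r2, r4, 0 ; 0/1/0/1/0/3/15
#1 bne  r4, r3, L6 ; 0/1/0/1/0/3/15 ; →target
#2 add  r4, r3, r6 ; 0/1/0/1/16/3/15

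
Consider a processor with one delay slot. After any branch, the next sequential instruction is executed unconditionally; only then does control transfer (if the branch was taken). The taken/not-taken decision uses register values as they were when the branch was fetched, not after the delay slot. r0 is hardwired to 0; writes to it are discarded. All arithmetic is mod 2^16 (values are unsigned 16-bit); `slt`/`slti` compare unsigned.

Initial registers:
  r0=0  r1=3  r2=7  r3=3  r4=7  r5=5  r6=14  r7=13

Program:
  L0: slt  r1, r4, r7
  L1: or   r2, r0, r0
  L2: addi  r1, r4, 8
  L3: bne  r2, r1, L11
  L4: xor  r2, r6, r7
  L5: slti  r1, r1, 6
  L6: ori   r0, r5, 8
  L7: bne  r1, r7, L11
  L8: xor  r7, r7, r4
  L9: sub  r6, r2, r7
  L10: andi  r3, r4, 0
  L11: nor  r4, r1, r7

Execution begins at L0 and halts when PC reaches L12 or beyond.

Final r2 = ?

[0] slt  r1, r4, r7  →  {r0:0, r1:1, r2:7, r3:3, r4:7, r5:5, r6:14, r7:13}
[1] or   r2, r0, r0  →  {r0:0, r1:1, r2:0, r3:3, r4:7, r5:5, r6:14, r7:13}
[2] addi  r1, r4, 8  →  {r0:0, r1:15, r2:0, r3:3, r4:7, r5:5, r6:14, r7:13}
[3] bne  r2, r1, L11  →  {r0:0, r1:15, r2:0, r3:3, r4:7, r5:5, r6:14, r7:13}  ⟨branch taken⟩
[4] xor  r2, r6, r7  →  {r0:0, r1:15, r2:3, r3:3, r4:7, r5:5, r6:14, r7:13}
[11] nor  r4, r1, r7  →  {r0:0, r1:15, r2:3, r3:3, r4:65520, r5:5, r6:14, r7:13}

3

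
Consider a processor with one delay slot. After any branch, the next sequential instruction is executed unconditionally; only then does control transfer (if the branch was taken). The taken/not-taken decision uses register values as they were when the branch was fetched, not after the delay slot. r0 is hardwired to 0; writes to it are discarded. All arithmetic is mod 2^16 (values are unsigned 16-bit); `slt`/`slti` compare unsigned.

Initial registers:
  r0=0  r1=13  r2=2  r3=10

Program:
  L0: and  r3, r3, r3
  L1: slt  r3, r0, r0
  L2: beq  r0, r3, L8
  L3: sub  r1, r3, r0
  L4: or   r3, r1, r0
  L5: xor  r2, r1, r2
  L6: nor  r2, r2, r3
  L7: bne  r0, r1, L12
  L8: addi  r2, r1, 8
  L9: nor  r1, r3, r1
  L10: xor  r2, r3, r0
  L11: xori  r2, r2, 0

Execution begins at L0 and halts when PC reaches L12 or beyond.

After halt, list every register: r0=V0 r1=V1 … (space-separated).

[0] and  r3, r3, r3  →  {r0:0, r1:13, r2:2, r3:10}
[1] slt  r3, r0, r0  →  {r0:0, r1:13, r2:2, r3:0}
[2] beq  r0, r3, L8  →  {r0:0, r1:13, r2:2, r3:0}  ⟨branch taken⟩
[3] sub  r1, r3, r0  →  {r0:0, r1:0, r2:2, r3:0}
[8] addi  r2, r1, 8  →  {r0:0, r1:0, r2:8, r3:0}
[9] nor  r1, r3, r1  →  {r0:0, r1:65535, r2:8, r3:0}
[10] xor  r2, r3, r0  →  {r0:0, r1:65535, r2:0, r3:0}
[11] xori  r2, r2, 0  →  {r0:0, r1:65535, r2:0, r3:0}

r0=0 r1=65535 r2=0 r3=0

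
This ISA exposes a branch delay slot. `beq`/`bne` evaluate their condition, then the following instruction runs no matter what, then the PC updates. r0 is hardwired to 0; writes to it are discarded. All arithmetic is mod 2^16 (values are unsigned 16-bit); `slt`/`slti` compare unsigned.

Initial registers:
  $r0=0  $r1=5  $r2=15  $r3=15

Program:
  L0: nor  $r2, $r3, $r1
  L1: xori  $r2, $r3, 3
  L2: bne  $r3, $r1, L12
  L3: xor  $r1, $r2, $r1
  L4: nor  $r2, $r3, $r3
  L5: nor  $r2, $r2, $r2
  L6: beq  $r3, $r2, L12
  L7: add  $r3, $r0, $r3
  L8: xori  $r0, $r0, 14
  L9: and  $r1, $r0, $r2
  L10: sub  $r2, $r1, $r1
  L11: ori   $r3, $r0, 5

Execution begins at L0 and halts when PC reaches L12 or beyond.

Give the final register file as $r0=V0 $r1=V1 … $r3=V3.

[0] nor  $r2, $r3, $r1  →  {$r0:0, $r1:5, $r2:65520, $r3:15}
[1] xori  $r2, $r3, 3  →  {$r0:0, $r1:5, $r2:12, $r3:15}
[2] bne  $r3, $r1, L12  →  {$r0:0, $r1:5, $r2:12, $r3:15}  ⟨branch taken⟩
[3] xor  $r1, $r2, $r1  →  {$r0:0, $r1:9, $r2:12, $r3:15}

$r0=0 $r1=9 $r2=12 $r3=15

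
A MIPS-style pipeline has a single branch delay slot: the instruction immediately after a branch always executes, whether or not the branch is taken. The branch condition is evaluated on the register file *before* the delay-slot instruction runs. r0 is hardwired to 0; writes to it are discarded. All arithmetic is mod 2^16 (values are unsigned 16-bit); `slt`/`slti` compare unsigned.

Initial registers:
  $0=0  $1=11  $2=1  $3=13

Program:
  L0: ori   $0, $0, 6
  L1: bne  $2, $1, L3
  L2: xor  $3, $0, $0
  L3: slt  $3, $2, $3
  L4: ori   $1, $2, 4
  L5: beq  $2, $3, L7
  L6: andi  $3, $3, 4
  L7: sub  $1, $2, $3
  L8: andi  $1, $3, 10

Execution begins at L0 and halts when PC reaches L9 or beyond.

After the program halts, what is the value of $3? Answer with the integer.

[0] ori   $0, $0, 6  →  {$0:0, $1:11, $2:1, $3:13}
[1] bne  $2, $1, L3  →  {$0:0, $1:11, $2:1, $3:13}  ⟨branch taken⟩
[2] xor  $3, $0, $0  →  {$0:0, $1:11, $2:1, $3:0}
[3] slt  $3, $2, $3  →  {$0:0, $1:11, $2:1, $3:0}
[4] ori   $1, $2, 4  →  {$0:0, $1:5, $2:1, $3:0}
[5] beq  $2, $3, L7  →  {$0:0, $1:5, $2:1, $3:0}  ⟨branch fallthrough⟩
[6] andi  $3, $3, 4  →  {$0:0, $1:5, $2:1, $3:0}
[7] sub  $1, $2, $3  →  {$0:0, $1:1, $2:1, $3:0}
[8] andi  $1, $3, 10  →  {$0:0, $1:0, $2:1, $3:0}

0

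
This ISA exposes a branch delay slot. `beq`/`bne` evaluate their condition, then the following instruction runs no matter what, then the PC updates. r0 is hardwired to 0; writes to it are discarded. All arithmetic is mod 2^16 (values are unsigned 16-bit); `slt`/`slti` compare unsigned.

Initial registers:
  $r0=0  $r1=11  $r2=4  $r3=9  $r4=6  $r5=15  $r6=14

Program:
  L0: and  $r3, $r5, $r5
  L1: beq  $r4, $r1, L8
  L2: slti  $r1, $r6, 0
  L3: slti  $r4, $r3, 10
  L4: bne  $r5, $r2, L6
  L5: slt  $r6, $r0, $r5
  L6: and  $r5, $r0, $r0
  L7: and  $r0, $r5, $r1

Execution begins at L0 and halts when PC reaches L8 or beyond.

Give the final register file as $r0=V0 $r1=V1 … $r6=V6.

#0 and  $r3, $r5, $r5 ; 0/11/4/15/6/15/14
#1 beq  $r4, $r1, L8 ; 0/11/4/15/6/15/14 ; →fallthru
#2 slti  $r1, $r6, 0 ; 0/0/4/15/6/15/14
#3 slti  $r4, $r3, 10 ; 0/0/4/15/0/15/14
#4 bne  $r5, $r2, L6 ; 0/0/4/15/0/15/14 ; →target
#5 slt  $r6, $r0, $r5 ; 0/0/4/15/0/15/1
#6 and  $r5, $r0, $r0 ; 0/0/4/15/0/0/1
#7 and  $r0, $r5, $r1 ; 0/0/4/15/0/0/1

$r0=0 $r1=0 $r2=4 $r3=15 $r4=0 $r5=0 $r6=1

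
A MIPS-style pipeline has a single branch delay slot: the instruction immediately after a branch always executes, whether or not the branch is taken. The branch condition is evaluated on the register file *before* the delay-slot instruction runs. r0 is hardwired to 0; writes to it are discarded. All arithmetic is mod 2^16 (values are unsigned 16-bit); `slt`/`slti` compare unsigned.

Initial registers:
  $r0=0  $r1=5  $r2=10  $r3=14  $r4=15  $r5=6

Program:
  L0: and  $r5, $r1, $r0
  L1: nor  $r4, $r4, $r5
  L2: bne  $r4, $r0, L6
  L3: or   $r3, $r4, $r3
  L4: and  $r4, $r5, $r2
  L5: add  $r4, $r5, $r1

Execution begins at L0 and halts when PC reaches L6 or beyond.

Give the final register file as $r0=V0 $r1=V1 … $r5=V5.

$r0=0 $r1=5 $r2=10 $r3=65534 $r4=65520 $r5=0

PC=0  and  $r5, $r1, $r0     | $r0=0 $r1=5 $r2=10 $r3=14 $r4=15 $r5=0
PC=1  nor  $r4, $r4, $r5     | $r0=0 $r1=5 $r2=10 $r3=14 $r4=65520 $r5=0
PC=2  bne  $r4, $r0, L6      | $r0=0 $r1=5 $r2=10 $r3=14 $r4=65520 $r5=0  [TAKEN]
PC=3  or   $r3, $r4, $r3     | $r0=0 $r1=5 $r2=10 $r3=65534 $r4=65520 $r5=0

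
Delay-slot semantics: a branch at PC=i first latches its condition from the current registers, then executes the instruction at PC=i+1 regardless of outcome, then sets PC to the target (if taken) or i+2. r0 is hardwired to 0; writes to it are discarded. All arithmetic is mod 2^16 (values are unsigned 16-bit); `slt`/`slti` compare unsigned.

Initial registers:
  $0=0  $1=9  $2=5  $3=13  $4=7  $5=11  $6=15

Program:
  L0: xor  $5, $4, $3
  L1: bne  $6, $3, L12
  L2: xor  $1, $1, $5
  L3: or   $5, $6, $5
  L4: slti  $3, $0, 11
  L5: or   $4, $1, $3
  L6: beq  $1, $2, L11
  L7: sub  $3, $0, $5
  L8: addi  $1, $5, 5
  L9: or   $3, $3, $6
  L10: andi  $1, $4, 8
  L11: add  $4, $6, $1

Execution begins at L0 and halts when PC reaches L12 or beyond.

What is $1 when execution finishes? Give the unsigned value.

3

#0 xor  $5, $4, $3 ; 0/9/5/13/7/10/15
#1 bne  $6, $3, L12 ; 0/9/5/13/7/10/15 ; →target
#2 xor  $1, $1, $5 ; 0/3/5/13/7/10/15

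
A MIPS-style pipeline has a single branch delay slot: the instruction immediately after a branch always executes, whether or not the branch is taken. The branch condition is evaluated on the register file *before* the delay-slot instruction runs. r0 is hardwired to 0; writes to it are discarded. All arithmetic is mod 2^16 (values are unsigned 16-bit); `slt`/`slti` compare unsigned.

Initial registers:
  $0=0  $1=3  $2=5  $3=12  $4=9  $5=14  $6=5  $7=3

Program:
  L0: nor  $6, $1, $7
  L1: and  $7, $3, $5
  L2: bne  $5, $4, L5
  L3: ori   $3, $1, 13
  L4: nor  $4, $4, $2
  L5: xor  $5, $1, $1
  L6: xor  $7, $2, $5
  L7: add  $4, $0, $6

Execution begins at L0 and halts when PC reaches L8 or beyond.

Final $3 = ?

15

PC=0  nor  $6, $1, $7        | $0=0 $1=3 $2=5 $3=12 $4=9 $5=14 $6=65532 $7=3
PC=1  and  $7, $3, $5        | $0=0 $1=3 $2=5 $3=12 $4=9 $5=14 $6=65532 $7=12
PC=2  bne  $5, $4, L5        | $0=0 $1=3 $2=5 $3=12 $4=9 $5=14 $6=65532 $7=12  [TAKEN]
PC=3  ori   $3, $1, 13       | $0=0 $1=3 $2=5 $3=15 $4=9 $5=14 $6=65532 $7=12
PC=5  xor  $5, $1, $1        | $0=0 $1=3 $2=5 $3=15 $4=9 $5=0 $6=65532 $7=12
PC=6  xor  $7, $2, $5        | $0=0 $1=3 $2=5 $3=15 $4=9 $5=0 $6=65532 $7=5
PC=7  add  $4, $0, $6        | $0=0 $1=3 $2=5 $3=15 $4=65532 $5=0 $6=65532 $7=5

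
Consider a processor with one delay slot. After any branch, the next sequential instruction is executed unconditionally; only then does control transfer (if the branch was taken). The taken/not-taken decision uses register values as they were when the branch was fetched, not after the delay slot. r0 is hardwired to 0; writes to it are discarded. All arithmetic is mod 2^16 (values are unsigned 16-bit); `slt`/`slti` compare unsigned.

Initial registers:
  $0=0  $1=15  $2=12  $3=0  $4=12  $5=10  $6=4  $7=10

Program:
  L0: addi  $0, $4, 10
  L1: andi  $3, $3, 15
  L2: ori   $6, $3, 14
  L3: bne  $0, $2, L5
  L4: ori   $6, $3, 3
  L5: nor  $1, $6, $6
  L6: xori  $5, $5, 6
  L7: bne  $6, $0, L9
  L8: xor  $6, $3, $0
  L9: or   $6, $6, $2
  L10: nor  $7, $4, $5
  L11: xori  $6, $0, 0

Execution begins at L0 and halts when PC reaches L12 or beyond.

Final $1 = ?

65532

  step pc=0: addi  $0, $4, 10  regs=(0,15,12,0,12,10,4,10)
  step pc=1: andi  $3, $3, 15  regs=(0,15,12,0,12,10,4,10)
  step pc=2: ori   $6, $3, 14  regs=(0,15,12,0,12,10,14,10)
  step pc=3: bne  $0, $2, L5  cond=T  regs=(0,15,12,0,12,10,14,10)
  step pc=4: ori   $6, $3, 3  regs=(0,15,12,0,12,10,3,10)
  step pc=5: nor  $1, $6, $6  regs=(0,65532,12,0,12,10,3,10)
  step pc=6: xori  $5, $5, 6  regs=(0,65532,12,0,12,12,3,10)
  step pc=7: bne  $6, $0, L9  cond=T  regs=(0,65532,12,0,12,12,3,10)
  step pc=8: xor  $6, $3, $0  regs=(0,65532,12,0,12,12,0,10)
  step pc=9: or   $6, $6, $2  regs=(0,65532,12,0,12,12,12,10)
  step pc=10: nor  $7, $4, $5  regs=(0,65532,12,0,12,12,12,65523)
  step pc=11: xori  $6, $0, 0  regs=(0,65532,12,0,12,12,0,65523)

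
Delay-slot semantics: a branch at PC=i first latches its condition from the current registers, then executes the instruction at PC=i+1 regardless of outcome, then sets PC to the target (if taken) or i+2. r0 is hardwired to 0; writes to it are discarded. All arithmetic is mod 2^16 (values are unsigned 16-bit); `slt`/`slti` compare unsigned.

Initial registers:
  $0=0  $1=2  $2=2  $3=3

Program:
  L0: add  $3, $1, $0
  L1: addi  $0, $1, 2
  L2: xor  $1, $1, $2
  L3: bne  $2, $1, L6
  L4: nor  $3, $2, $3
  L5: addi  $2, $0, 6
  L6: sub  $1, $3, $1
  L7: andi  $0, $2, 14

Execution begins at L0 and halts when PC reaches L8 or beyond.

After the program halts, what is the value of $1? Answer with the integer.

65533

PC=0  add  $3, $1, $0        | $0=0 $1=2 $2=2 $3=2
PC=1  addi  $0, $1, 2        | $0=0 $1=2 $2=2 $3=2
PC=2  xor  $1, $1, $2        | $0=0 $1=0 $2=2 $3=2
PC=3  bne  $2, $1, L6        | $0=0 $1=0 $2=2 $3=2  [TAKEN]
PC=4  nor  $3, $2, $3        | $0=0 $1=0 $2=2 $3=65533
PC=6  sub  $1, $3, $1        | $0=0 $1=65533 $2=2 $3=65533
PC=7  andi  $0, $2, 14       | $0=0 $1=65533 $2=2 $3=65533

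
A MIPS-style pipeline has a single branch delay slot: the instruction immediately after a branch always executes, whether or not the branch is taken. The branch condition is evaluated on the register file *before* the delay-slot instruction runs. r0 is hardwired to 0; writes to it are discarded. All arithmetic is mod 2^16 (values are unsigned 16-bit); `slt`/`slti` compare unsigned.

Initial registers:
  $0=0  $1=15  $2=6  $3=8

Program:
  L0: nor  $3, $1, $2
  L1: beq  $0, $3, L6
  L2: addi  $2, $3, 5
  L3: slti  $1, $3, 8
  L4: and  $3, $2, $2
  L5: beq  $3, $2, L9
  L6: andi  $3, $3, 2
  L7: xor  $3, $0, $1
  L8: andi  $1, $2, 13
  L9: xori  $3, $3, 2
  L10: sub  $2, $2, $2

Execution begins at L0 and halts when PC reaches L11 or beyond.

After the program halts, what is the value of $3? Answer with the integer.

2

[0] nor  $3, $1, $2  →  {$0:0, $1:15, $2:6, $3:65520}
[1] beq  $0, $3, L6  →  {$0:0, $1:15, $2:6, $3:65520}  ⟨branch fallthrough⟩
[2] addi  $2, $3, 5  →  {$0:0, $1:15, $2:65525, $3:65520}
[3] slti  $1, $3, 8  →  {$0:0, $1:0, $2:65525, $3:65520}
[4] and  $3, $2, $2  →  {$0:0, $1:0, $2:65525, $3:65525}
[5] beq  $3, $2, L9  →  {$0:0, $1:0, $2:65525, $3:65525}  ⟨branch taken⟩
[6] andi  $3, $3, 2  →  {$0:0, $1:0, $2:65525, $3:0}
[9] xori  $3, $3, 2  →  {$0:0, $1:0, $2:65525, $3:2}
[10] sub  $2, $2, $2  →  {$0:0, $1:0, $2:0, $3:2}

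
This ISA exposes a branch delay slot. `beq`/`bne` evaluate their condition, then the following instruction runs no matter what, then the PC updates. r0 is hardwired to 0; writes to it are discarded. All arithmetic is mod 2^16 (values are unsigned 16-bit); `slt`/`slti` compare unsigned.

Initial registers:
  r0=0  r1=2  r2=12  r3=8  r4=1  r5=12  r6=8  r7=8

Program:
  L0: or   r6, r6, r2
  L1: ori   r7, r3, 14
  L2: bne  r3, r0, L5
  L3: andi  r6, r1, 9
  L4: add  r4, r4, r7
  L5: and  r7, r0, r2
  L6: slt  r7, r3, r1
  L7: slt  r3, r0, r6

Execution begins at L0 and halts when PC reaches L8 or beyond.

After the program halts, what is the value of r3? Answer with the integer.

[0] or   r6, r6, r2  →  {r0:0, r1:2, r2:12, r3:8, r4:1, r5:12, r6:12, r7:8}
[1] ori   r7, r3, 14  →  {r0:0, r1:2, r2:12, r3:8, r4:1, r5:12, r6:12, r7:14}
[2] bne  r3, r0, L5  →  {r0:0, r1:2, r2:12, r3:8, r4:1, r5:12, r6:12, r7:14}  ⟨branch taken⟩
[3] andi  r6, r1, 9  →  {r0:0, r1:2, r2:12, r3:8, r4:1, r5:12, r6:0, r7:14}
[5] and  r7, r0, r2  →  {r0:0, r1:2, r2:12, r3:8, r4:1, r5:12, r6:0, r7:0}
[6] slt  r7, r3, r1  →  {r0:0, r1:2, r2:12, r3:8, r4:1, r5:12, r6:0, r7:0}
[7] slt  r3, r0, r6  →  {r0:0, r1:2, r2:12, r3:0, r4:1, r5:12, r6:0, r7:0}

0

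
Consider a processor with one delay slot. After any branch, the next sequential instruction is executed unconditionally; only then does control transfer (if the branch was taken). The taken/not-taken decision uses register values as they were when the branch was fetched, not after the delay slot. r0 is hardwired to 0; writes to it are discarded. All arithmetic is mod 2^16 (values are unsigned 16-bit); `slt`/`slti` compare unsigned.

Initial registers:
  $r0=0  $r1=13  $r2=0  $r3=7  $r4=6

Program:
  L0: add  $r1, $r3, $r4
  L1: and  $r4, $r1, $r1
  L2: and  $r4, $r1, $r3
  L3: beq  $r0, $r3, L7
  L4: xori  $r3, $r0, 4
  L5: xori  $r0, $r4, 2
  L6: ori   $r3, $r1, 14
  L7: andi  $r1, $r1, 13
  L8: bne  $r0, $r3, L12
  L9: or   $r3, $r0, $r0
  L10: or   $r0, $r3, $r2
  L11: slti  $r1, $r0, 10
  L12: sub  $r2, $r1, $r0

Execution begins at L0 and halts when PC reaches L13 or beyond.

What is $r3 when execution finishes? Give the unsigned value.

[0] add  $r1, $r3, $r4  →  {$r0:0, $r1:13, $r2:0, $r3:7, $r4:6}
[1] and  $r4, $r1, $r1  →  {$r0:0, $r1:13, $r2:0, $r3:7, $r4:13}
[2] and  $r4, $r1, $r3  →  {$r0:0, $r1:13, $r2:0, $r3:7, $r4:5}
[3] beq  $r0, $r3, L7  →  {$r0:0, $r1:13, $r2:0, $r3:7, $r4:5}  ⟨branch fallthrough⟩
[4] xori  $r3, $r0, 4  →  {$r0:0, $r1:13, $r2:0, $r3:4, $r4:5}
[5] xori  $r0, $r4, 2  →  {$r0:0, $r1:13, $r2:0, $r3:4, $r4:5}
[6] ori   $r3, $r1, 14  →  {$r0:0, $r1:13, $r2:0, $r3:15, $r4:5}
[7] andi  $r1, $r1, 13  →  {$r0:0, $r1:13, $r2:0, $r3:15, $r4:5}
[8] bne  $r0, $r3, L12  →  {$r0:0, $r1:13, $r2:0, $r3:15, $r4:5}  ⟨branch taken⟩
[9] or   $r3, $r0, $r0  →  {$r0:0, $r1:13, $r2:0, $r3:0, $r4:5}
[12] sub  $r2, $r1, $r0  →  {$r0:0, $r1:13, $r2:13, $r3:0, $r4:5}

0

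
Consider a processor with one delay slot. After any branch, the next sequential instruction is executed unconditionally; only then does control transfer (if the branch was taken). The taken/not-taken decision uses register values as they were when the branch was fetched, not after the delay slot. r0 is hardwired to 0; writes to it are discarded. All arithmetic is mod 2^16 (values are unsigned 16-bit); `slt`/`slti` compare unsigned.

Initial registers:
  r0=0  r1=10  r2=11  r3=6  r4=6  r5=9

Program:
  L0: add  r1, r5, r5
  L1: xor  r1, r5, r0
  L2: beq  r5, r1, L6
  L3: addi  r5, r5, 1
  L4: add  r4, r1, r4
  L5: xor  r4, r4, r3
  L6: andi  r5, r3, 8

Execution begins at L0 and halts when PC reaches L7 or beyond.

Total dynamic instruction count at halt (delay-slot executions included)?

5

  step pc=0: add  r1, r5, r5  regs=(0,18,11,6,6,9)
  step pc=1: xor  r1, r5, r0  regs=(0,9,11,6,6,9)
  step pc=2: beq  r5, r1, L6  cond=T  regs=(0,9,11,6,6,9)
  step pc=3: addi  r5, r5, 1  regs=(0,9,11,6,6,10)
  step pc=6: andi  r5, r3, 8  regs=(0,9,11,6,6,0)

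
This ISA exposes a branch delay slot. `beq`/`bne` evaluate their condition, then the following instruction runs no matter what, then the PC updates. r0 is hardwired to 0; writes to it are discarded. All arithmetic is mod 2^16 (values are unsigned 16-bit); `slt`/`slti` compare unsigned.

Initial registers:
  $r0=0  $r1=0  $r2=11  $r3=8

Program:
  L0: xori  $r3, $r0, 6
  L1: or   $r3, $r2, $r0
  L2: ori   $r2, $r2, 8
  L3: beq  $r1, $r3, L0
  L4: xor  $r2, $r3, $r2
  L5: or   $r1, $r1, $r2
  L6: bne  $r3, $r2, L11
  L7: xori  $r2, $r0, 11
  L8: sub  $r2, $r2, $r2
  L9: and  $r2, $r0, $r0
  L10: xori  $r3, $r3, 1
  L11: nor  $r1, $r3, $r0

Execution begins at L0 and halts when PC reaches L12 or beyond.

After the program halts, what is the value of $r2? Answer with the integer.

11

[0] xori  $r3, $r0, 6  →  {$r0:0, $r1:0, $r2:11, $r3:6}
[1] or   $r3, $r2, $r0  →  {$r0:0, $r1:0, $r2:11, $r3:11}
[2] ori   $r2, $r2, 8  →  {$r0:0, $r1:0, $r2:11, $r3:11}
[3] beq  $r1, $r3, L0  →  {$r0:0, $r1:0, $r2:11, $r3:11}  ⟨branch fallthrough⟩
[4] xor  $r2, $r3, $r2  →  {$r0:0, $r1:0, $r2:0, $r3:11}
[5] or   $r1, $r1, $r2  →  {$r0:0, $r1:0, $r2:0, $r3:11}
[6] bne  $r3, $r2, L11  →  {$r0:0, $r1:0, $r2:0, $r3:11}  ⟨branch taken⟩
[7] xori  $r2, $r0, 11  →  {$r0:0, $r1:0, $r2:11, $r3:11}
[11] nor  $r1, $r3, $r0  →  {$r0:0, $r1:65524, $r2:11, $r3:11}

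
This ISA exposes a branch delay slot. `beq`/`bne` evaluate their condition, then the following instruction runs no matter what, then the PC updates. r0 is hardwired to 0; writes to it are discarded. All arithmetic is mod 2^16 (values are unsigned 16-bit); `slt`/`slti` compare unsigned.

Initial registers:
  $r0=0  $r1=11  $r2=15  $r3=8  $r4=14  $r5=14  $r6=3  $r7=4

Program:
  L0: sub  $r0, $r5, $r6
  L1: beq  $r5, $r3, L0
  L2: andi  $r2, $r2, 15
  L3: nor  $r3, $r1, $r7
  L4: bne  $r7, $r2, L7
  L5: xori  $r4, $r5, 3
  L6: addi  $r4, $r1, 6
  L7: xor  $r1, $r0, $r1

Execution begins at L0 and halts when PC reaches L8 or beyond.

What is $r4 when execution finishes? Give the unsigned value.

13

[0] sub  $r0, $r5, $r6  →  {$r0:0, $r1:11, $r2:15, $r3:8, $r4:14, $r5:14, $r6:3, $r7:4}
[1] beq  $r5, $r3, L0  →  {$r0:0, $r1:11, $r2:15, $r3:8, $r4:14, $r5:14, $r6:3, $r7:4}  ⟨branch fallthrough⟩
[2] andi  $r2, $r2, 15  →  {$r0:0, $r1:11, $r2:15, $r3:8, $r4:14, $r5:14, $r6:3, $r7:4}
[3] nor  $r3, $r1, $r7  →  {$r0:0, $r1:11, $r2:15, $r3:65520, $r4:14, $r5:14, $r6:3, $r7:4}
[4] bne  $r7, $r2, L7  →  {$r0:0, $r1:11, $r2:15, $r3:65520, $r4:14, $r5:14, $r6:3, $r7:4}  ⟨branch taken⟩
[5] xori  $r4, $r5, 3  →  {$r0:0, $r1:11, $r2:15, $r3:65520, $r4:13, $r5:14, $r6:3, $r7:4}
[7] xor  $r1, $r0, $r1  →  {$r0:0, $r1:11, $r2:15, $r3:65520, $r4:13, $r5:14, $r6:3, $r7:4}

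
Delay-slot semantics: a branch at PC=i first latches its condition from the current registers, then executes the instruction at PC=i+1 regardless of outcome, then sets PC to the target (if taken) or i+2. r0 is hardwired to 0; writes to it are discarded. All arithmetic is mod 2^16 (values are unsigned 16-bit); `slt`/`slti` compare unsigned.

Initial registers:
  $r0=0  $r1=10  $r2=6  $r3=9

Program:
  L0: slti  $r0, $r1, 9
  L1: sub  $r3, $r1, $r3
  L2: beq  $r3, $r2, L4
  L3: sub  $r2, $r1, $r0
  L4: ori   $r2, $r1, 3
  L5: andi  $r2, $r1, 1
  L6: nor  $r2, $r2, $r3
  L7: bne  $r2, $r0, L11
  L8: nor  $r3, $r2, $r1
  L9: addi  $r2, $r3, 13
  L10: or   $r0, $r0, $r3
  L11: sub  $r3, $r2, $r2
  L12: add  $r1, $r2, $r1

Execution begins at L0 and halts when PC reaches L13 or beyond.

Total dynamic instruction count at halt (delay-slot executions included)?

PC=0  slti  $r0, $r1, 9      | $r0=0 $r1=10 $r2=6 $r3=9
PC=1  sub  $r3, $r1, $r3     | $r0=0 $r1=10 $r2=6 $r3=1
PC=2  beq  $r3, $r2, L4      | $r0=0 $r1=10 $r2=6 $r3=1  [not taken]
PC=3  sub  $r2, $r1, $r0     | $r0=0 $r1=10 $r2=10 $r3=1
PC=4  ori   $r2, $r1, 3      | $r0=0 $r1=10 $r2=11 $r3=1
PC=5  andi  $r2, $r1, 1      | $r0=0 $r1=10 $r2=0 $r3=1
PC=6  nor  $r2, $r2, $r3     | $r0=0 $r1=10 $r2=65534 $r3=1
PC=7  bne  $r2, $r0, L11     | $r0=0 $r1=10 $r2=65534 $r3=1  [TAKEN]
PC=8  nor  $r3, $r2, $r1     | $r0=0 $r1=10 $r2=65534 $r3=1
PC=11 sub  $r3, $r2, $r2     | $r0=0 $r1=10 $r2=65534 $r3=0
PC=12 add  $r1, $r2, $r1     | $r0=0 $r1=8 $r2=65534 $r3=0

11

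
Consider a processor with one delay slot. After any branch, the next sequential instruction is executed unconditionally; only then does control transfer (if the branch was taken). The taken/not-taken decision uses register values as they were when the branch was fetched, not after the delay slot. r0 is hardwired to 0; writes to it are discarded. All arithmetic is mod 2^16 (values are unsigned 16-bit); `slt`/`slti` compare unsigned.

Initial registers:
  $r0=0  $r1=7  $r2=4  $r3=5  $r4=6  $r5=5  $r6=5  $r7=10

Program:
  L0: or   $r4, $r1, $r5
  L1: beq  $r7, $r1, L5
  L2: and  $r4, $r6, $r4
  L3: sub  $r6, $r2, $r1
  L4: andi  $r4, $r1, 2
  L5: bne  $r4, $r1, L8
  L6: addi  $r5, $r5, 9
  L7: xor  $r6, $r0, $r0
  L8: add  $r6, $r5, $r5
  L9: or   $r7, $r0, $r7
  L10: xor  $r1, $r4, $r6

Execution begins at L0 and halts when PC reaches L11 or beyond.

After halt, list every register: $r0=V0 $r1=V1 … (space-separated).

PC=0  or   $r4, $r1, $r5     | $r0=0 $r1=7 $r2=4 $r3=5 $r4=7 $r5=5 $r6=5 $r7=10
PC=1  beq  $r7, $r1, L5      | $r0=0 $r1=7 $r2=4 $r3=5 $r4=7 $r5=5 $r6=5 $r7=10  [not taken]
PC=2  and  $r4, $r6, $r4     | $r0=0 $r1=7 $r2=4 $r3=5 $r4=5 $r5=5 $r6=5 $r7=10
PC=3  sub  $r6, $r2, $r1     | $r0=0 $r1=7 $r2=4 $r3=5 $r4=5 $r5=5 $r6=65533 $r7=10
PC=4  andi  $r4, $r1, 2      | $r0=0 $r1=7 $r2=4 $r3=5 $r4=2 $r5=5 $r6=65533 $r7=10
PC=5  bne  $r4, $r1, L8      | $r0=0 $r1=7 $r2=4 $r3=5 $r4=2 $r5=5 $r6=65533 $r7=10  [TAKEN]
PC=6  addi  $r5, $r5, 9      | $r0=0 $r1=7 $r2=4 $r3=5 $r4=2 $r5=14 $r6=65533 $r7=10
PC=8  add  $r6, $r5, $r5     | $r0=0 $r1=7 $r2=4 $r3=5 $r4=2 $r5=14 $r6=28 $r7=10
PC=9  or   $r7, $r0, $r7     | $r0=0 $r1=7 $r2=4 $r3=5 $r4=2 $r5=14 $r6=28 $r7=10
PC=10 xor  $r1, $r4, $r6     | $r0=0 $r1=30 $r2=4 $r3=5 $r4=2 $r5=14 $r6=28 $r7=10

$r0=0 $r1=30 $r2=4 $r3=5 $r4=2 $r5=14 $r6=28 $r7=10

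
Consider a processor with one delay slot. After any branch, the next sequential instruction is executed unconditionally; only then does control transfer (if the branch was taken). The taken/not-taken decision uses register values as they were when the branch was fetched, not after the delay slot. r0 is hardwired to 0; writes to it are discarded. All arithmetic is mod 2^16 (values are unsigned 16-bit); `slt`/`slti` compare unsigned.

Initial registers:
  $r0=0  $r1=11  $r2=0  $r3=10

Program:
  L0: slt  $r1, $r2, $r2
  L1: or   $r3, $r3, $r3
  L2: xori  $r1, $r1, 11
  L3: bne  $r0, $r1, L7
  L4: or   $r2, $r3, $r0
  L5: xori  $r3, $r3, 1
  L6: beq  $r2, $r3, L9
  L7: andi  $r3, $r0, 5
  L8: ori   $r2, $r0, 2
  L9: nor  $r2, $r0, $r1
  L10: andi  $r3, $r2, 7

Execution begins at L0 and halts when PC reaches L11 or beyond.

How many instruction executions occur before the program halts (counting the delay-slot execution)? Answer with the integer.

9

PC=0  slt  $r1, $r2, $r2     | $r0=0 $r1=0 $r2=0 $r3=10
PC=1  or   $r3, $r3, $r3     | $r0=0 $r1=0 $r2=0 $r3=10
PC=2  xori  $r1, $r1, 11     | $r0=0 $r1=11 $r2=0 $r3=10
PC=3  bne  $r0, $r1, L7      | $r0=0 $r1=11 $r2=0 $r3=10  [TAKEN]
PC=4  or   $r2, $r3, $r0     | $r0=0 $r1=11 $r2=10 $r3=10
PC=7  andi  $r3, $r0, 5      | $r0=0 $r1=11 $r2=10 $r3=0
PC=8  ori   $r2, $r0, 2      | $r0=0 $r1=11 $r2=2 $r3=0
PC=9  nor  $r2, $r0, $r1     | $r0=0 $r1=11 $r2=65524 $r3=0
PC=10 andi  $r3, $r2, 7      | $r0=0 $r1=11 $r2=65524 $r3=4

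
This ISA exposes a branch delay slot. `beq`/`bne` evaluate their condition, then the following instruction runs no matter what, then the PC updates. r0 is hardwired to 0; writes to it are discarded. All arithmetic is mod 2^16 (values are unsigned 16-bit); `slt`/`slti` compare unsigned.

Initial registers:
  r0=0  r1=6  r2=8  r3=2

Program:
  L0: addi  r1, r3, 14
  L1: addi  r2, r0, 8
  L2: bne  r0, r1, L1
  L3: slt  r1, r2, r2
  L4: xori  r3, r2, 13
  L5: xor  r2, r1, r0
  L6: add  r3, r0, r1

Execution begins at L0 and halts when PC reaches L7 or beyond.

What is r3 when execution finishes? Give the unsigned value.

[0] addi  r1, r3, 14  →  {r0:0, r1:16, r2:8, r3:2}
[1] addi  r2, r0, 8  →  {r0:0, r1:16, r2:8, r3:2}
[2] bne  r0, r1, L1  →  {r0:0, r1:16, r2:8, r3:2}  ⟨branch taken⟩
[3] slt  r1, r2, r2  →  {r0:0, r1:0, r2:8, r3:2}
[1] addi  r2, r0, 8  →  {r0:0, r1:0, r2:8, r3:2}
[2] bne  r0, r1, L1  →  {r0:0, r1:0, r2:8, r3:2}  ⟨branch fallthrough⟩
[3] slt  r1, r2, r2  →  {r0:0, r1:0, r2:8, r3:2}
[4] xori  r3, r2, 13  →  {r0:0, r1:0, r2:8, r3:5}
[5] xor  r2, r1, r0  →  {r0:0, r1:0, r2:0, r3:5}
[6] add  r3, r0, r1  →  {r0:0, r1:0, r2:0, r3:0}

0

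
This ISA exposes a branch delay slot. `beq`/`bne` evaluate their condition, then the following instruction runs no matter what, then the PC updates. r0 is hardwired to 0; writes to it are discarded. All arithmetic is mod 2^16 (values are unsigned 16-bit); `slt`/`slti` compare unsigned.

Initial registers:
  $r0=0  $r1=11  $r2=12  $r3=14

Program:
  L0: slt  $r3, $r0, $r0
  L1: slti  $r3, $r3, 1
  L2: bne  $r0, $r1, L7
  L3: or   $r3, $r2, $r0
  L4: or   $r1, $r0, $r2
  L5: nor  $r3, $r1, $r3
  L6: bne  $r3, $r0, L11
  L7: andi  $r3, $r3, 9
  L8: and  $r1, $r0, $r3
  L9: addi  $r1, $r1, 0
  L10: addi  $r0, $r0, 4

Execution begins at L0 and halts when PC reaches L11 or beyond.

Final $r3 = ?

8

  step pc=0: slt  $r3, $r0, $r0  regs=(0,11,12,0)
  step pc=1: slti  $r3, $r3, 1  regs=(0,11,12,1)
  step pc=2: bne  $r0, $r1, L7  cond=T  regs=(0,11,12,1)
  step pc=3: or   $r3, $r2, $r0  regs=(0,11,12,12)
  step pc=7: andi  $r3, $r3, 9  regs=(0,11,12,8)
  step pc=8: and  $r1, $r0, $r3  regs=(0,0,12,8)
  step pc=9: addi  $r1, $r1, 0  regs=(0,0,12,8)
  step pc=10: addi  $r0, $r0, 4  regs=(0,0,12,8)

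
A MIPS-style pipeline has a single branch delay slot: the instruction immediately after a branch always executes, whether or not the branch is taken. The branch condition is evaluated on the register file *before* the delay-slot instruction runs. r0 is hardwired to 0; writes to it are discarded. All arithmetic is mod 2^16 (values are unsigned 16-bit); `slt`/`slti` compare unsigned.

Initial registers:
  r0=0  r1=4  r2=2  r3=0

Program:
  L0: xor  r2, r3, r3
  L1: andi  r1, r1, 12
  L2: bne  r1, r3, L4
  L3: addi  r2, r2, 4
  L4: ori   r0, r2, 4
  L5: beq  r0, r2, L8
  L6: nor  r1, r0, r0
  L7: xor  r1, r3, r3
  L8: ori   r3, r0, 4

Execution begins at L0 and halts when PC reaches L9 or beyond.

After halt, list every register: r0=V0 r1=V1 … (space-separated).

r0=0 r1=0 r2=4 r3=4

PC=0  xor  r2, r3, r3        | r0=0 r1=4 r2=0 r3=0
PC=1  andi  r1, r1, 12       | r0=0 r1=4 r2=0 r3=0
PC=2  bne  r1, r3, L4        | r0=0 r1=4 r2=0 r3=0  [TAKEN]
PC=3  addi  r2, r2, 4        | r0=0 r1=4 r2=4 r3=0
PC=4  ori   r0, r2, 4        | r0=0 r1=4 r2=4 r3=0
PC=5  beq  r0, r2, L8        | r0=0 r1=4 r2=4 r3=0  [not taken]
PC=6  nor  r1, r0, r0        | r0=0 r1=65535 r2=4 r3=0
PC=7  xor  r1, r3, r3        | r0=0 r1=0 r2=4 r3=0
PC=8  ori   r3, r0, 4        | r0=0 r1=0 r2=4 r3=4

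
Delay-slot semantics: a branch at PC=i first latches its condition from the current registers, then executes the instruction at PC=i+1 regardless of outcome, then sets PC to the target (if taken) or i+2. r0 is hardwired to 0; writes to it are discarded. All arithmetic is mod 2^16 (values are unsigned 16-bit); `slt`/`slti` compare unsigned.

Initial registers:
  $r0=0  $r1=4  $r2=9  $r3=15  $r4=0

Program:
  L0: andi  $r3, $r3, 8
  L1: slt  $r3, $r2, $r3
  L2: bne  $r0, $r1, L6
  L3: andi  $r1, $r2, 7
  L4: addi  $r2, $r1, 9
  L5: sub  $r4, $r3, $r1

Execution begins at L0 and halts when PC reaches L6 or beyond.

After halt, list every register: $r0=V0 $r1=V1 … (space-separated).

$r0=0 $r1=1 $r2=9 $r3=0 $r4=0

PC=0  andi  $r3, $r3, 8      | $r0=0 $r1=4 $r2=9 $r3=8 $r4=0
PC=1  slt  $r3, $r2, $r3     | $r0=0 $r1=4 $r2=9 $r3=0 $r4=0
PC=2  bne  $r0, $r1, L6      | $r0=0 $r1=4 $r2=9 $r3=0 $r4=0  [TAKEN]
PC=3  andi  $r1, $r2, 7      | $r0=0 $r1=1 $r2=9 $r3=0 $r4=0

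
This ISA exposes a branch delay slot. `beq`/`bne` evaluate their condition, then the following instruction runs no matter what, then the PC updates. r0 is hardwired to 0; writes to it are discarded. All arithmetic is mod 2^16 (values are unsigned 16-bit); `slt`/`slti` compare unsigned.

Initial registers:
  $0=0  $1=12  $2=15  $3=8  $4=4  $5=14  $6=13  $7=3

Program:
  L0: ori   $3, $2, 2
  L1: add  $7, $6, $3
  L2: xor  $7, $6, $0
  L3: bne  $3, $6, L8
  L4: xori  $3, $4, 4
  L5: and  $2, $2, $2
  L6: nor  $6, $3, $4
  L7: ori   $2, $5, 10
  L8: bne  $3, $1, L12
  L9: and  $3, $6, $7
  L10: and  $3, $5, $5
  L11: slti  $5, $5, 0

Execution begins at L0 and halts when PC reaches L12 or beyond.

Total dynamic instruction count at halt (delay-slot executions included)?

[0] ori   $3, $2, 2  →  {$0:0, $1:12, $2:15, $3:15, $4:4, $5:14, $6:13, $7:3}
[1] add  $7, $6, $3  →  {$0:0, $1:12, $2:15, $3:15, $4:4, $5:14, $6:13, $7:28}
[2] xor  $7, $6, $0  →  {$0:0, $1:12, $2:15, $3:15, $4:4, $5:14, $6:13, $7:13}
[3] bne  $3, $6, L8  →  {$0:0, $1:12, $2:15, $3:15, $4:4, $5:14, $6:13, $7:13}  ⟨branch taken⟩
[4] xori  $3, $4, 4  →  {$0:0, $1:12, $2:15, $3:0, $4:4, $5:14, $6:13, $7:13}
[8] bne  $3, $1, L12  →  {$0:0, $1:12, $2:15, $3:0, $4:4, $5:14, $6:13, $7:13}  ⟨branch taken⟩
[9] and  $3, $6, $7  →  {$0:0, $1:12, $2:15, $3:13, $4:4, $5:14, $6:13, $7:13}

7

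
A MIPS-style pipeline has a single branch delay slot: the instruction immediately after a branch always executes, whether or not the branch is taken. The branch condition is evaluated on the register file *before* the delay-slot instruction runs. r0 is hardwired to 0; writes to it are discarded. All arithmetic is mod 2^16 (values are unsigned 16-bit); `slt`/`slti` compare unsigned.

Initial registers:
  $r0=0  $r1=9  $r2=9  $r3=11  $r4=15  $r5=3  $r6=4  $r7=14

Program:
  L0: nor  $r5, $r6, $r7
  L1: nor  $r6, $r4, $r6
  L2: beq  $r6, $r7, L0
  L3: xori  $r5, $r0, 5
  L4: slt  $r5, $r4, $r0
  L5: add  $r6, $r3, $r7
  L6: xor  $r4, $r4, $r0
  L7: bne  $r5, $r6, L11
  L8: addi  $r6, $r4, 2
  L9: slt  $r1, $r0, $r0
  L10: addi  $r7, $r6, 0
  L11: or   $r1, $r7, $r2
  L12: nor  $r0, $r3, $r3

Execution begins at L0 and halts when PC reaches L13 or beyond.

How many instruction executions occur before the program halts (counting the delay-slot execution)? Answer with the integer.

11

#0 nor  $r5, $r6, $r7 ; 0/9/9/11/15/65521/4/14
#1 nor  $r6, $r4, $r6 ; 0/9/9/11/15/65521/65520/14
#2 beq  $r6, $r7, L0 ; 0/9/9/11/15/65521/65520/14 ; →fallthru
#3 xori  $r5, $r0, 5 ; 0/9/9/11/15/5/65520/14
#4 slt  $r5, $r4, $r0 ; 0/9/9/11/15/0/65520/14
#5 add  $r6, $r3, $r7 ; 0/9/9/11/15/0/25/14
#6 xor  $r4, $r4, $r0 ; 0/9/9/11/15/0/25/14
#7 bne  $r5, $r6, L11 ; 0/9/9/11/15/0/25/14 ; →target
#8 addi  $r6, $r4, 2 ; 0/9/9/11/15/0/17/14
#11 or   $r1, $r7, $r2 ; 0/15/9/11/15/0/17/14
#12 nor  $r0, $r3, $r3 ; 0/15/9/11/15/0/17/14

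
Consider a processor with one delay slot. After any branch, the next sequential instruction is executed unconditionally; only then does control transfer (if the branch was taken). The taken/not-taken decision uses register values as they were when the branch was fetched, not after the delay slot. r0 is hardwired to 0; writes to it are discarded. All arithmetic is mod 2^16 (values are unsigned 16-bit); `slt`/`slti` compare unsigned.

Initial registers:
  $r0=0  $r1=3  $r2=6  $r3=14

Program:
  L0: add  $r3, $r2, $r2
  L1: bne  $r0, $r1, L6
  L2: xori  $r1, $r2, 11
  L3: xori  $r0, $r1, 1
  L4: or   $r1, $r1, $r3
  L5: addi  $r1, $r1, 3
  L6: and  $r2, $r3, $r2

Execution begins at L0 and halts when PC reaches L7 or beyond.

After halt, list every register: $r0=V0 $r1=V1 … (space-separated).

#0 add  $r3, $r2, $r2 ; 0/3/6/12
#1 bne  $r0, $r1, L6 ; 0/3/6/12 ; →target
#2 xori  $r1, $r2, 11 ; 0/13/6/12
#6 and  $r2, $r3, $r2 ; 0/13/4/12

$r0=0 $r1=13 $r2=4 $r3=12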